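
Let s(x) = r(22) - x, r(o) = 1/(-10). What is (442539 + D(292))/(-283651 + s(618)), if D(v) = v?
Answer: -4428310/2842691 ≈ -1.5578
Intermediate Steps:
r(o) = -⅒
s(x) = -⅒ - x
(442539 + D(292))/(-283651 + s(618)) = (442539 + 292)/(-283651 + (-⅒ - 1*618)) = 442831/(-283651 + (-⅒ - 618)) = 442831/(-283651 - 6181/10) = 442831/(-2842691/10) = 442831*(-10/2842691) = -4428310/2842691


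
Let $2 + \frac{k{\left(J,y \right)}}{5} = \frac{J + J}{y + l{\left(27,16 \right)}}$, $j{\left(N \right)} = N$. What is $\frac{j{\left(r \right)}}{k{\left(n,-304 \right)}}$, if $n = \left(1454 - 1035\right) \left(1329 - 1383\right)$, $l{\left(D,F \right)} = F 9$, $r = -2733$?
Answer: $- \frac{21864}{11233} \approx -1.9464$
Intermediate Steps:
$l{\left(D,F \right)} = 9 F$
$n = -22626$ ($n = 419 \left(-54\right) = -22626$)
$k{\left(J,y \right)} = -10 + \frac{10 J}{144 + y}$ ($k{\left(J,y \right)} = -10 + 5 \frac{J + J}{y + 9 \cdot 16} = -10 + 5 \frac{2 J}{y + 144} = -10 + 5 \frac{2 J}{144 + y} = -10 + \frac{10 J}{144 + y}$)
$\frac{j{\left(r \right)}}{k{\left(n,-304 \right)}} = - \frac{2733}{10 \frac{1}{144 - 304} \left(-144 - 22626 - -304\right)} = - \frac{2733}{10 \frac{1}{-160} \left(-144 - 22626 + 304\right)} = - \frac{2733}{10 \left(- \frac{1}{160}\right) \left(-22466\right)} = - \frac{2733}{\frac{11233}{8}} = \left(-2733\right) \frac{8}{11233} = - \frac{21864}{11233}$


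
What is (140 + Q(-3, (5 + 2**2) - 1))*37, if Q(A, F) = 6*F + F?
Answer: 7252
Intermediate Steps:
Q(A, F) = 7*F
(140 + Q(-3, (5 + 2**2) - 1))*37 = (140 + 7*((5 + 2**2) - 1))*37 = (140 + 7*((5 + 4) - 1))*37 = (140 + 7*(9 - 1))*37 = (140 + 7*8)*37 = (140 + 56)*37 = 196*37 = 7252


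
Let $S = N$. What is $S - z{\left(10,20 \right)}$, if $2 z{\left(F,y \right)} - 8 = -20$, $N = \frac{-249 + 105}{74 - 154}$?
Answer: $\frac{39}{5} \approx 7.8$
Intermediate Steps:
$N = \frac{9}{5}$ ($N = - \frac{144}{-80} = \left(-144\right) \left(- \frac{1}{80}\right) = \frac{9}{5} \approx 1.8$)
$z{\left(F,y \right)} = -6$ ($z{\left(F,y \right)} = 4 + \frac{1}{2} \left(-20\right) = 4 - 10 = -6$)
$S = \frac{9}{5} \approx 1.8$
$S - z{\left(10,20 \right)} = \frac{9}{5} - -6 = \frac{9}{5} + 6 = \frac{39}{5}$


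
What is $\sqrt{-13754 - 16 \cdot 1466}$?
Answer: $61 i \sqrt{10} \approx 192.9 i$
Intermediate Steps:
$\sqrt{-13754 - 16 \cdot 1466} = \sqrt{-13754 - 23456} = \sqrt{-37210} = 61 i \sqrt{10}$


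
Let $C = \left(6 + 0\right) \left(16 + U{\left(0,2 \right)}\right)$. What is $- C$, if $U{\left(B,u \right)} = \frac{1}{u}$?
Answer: $-99$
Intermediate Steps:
$C = 99$ ($C = \left(6 + 0\right) \left(16 + \frac{1}{2}\right) = 6 \left(16 + \frac{1}{2}\right) = 6 \cdot \frac{33}{2} = 99$)
$- C = \left(-1\right) 99 = -99$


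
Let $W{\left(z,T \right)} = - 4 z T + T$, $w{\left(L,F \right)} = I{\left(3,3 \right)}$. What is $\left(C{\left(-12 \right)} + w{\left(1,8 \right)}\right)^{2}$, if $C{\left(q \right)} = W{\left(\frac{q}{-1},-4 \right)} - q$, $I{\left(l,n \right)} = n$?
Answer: $41209$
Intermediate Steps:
$w{\left(L,F \right)} = 3$
$W{\left(z,T \right)} = T - 4 T z$ ($W{\left(z,T \right)} = - 4 T z + T = T - 4 T z$)
$C{\left(q \right)} = -4 - 17 q$ ($C{\left(q \right)} = - 4 \left(1 - 4 \frac{q}{-1}\right) - q = - 4 \left(1 - 4 q \left(-1\right)\right) - q = - 4 \left(1 - 4 \left(- q\right)\right) - q = - 4 \left(1 + 4 q\right) - q = \left(-4 - 16 q\right) - q = -4 - 17 q$)
$\left(C{\left(-12 \right)} + w{\left(1,8 \right)}\right)^{2} = \left(\left(-4 - -204\right) + 3\right)^{2} = \left(\left(-4 + 204\right) + 3\right)^{2} = \left(200 + 3\right)^{2} = 203^{2} = 41209$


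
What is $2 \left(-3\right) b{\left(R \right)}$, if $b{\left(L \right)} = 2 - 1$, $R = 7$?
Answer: $-6$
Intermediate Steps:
$b{\left(L \right)} = 1$ ($b{\left(L \right)} = 2 - 1 = 1$)
$2 \left(-3\right) b{\left(R \right)} = 2 \left(-3\right) 1 = \left(-6\right) 1 = -6$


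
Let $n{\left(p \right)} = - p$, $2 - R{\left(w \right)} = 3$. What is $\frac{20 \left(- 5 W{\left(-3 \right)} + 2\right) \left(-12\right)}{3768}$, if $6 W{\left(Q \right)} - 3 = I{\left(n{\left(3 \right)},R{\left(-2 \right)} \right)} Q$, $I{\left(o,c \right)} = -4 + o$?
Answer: $\frac{180}{157} \approx 1.1465$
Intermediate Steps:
$R{\left(w \right)} = -1$ ($R{\left(w \right)} = 2 - 3 = -1$)
$W{\left(Q \right)} = \frac{1}{2} - \frac{7 Q}{6}$ ($W{\left(Q \right)} = \frac{1}{2} + \frac{\left(-4 - 3\right) Q}{6} = \frac{1}{2} + \frac{\left(-7\right) Q}{6} = \frac{1}{2} - \frac{7 Q}{6}$)
$\frac{20 \left(- 5 W{\left(-3 \right)} + 2\right) \left(-12\right)}{3768} = \frac{20 \left(- 5 \left(\frac{1}{2} - - \frac{7}{2}\right) + 2\right) \left(-12\right)}{3768} = 20 \left(- 5 \left(\frac{1}{2} + \frac{7}{2}\right) + 2\right) \left(-12\right) \frac{1}{3768} = 20 \left(\left(-5\right) 4 + 2\right) \left(-12\right) \frac{1}{3768} = 20 \left(-20 + 2\right) \left(-12\right) \frac{1}{3768} = 20 \left(-18\right) \left(-12\right) \frac{1}{3768} = \left(-360\right) \left(-12\right) \frac{1}{3768} = 4320 \cdot \frac{1}{3768} = \frac{180}{157}$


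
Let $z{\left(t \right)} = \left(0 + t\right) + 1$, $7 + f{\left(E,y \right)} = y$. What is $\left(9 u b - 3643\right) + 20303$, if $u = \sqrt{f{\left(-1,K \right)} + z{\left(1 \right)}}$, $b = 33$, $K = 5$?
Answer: $16660$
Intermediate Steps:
$f{\left(E,y \right)} = -7 + y$
$z{\left(t \right)} = 1 + t$ ($z{\left(t \right)} = t + 1 = 1 + t$)
$u = 0$ ($u = \sqrt{\left(-7 + 5\right) + \left(1 + 1\right)} = \sqrt{-2 + 2} = \sqrt{0} = 0$)
$\left(9 u b - 3643\right) + 20303 = \left(9 \cdot 0 \cdot 33 - 3643\right) + 20303 = \left(0 \cdot 33 - 3643\right) + 20303 = \left(0 - 3643\right) + 20303 = -3643 + 20303 = 16660$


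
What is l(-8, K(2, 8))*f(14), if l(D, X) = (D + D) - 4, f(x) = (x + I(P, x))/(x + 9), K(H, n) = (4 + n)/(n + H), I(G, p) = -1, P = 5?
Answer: -260/23 ≈ -11.304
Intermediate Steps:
K(H, n) = (4 + n)/(H + n)
f(x) = (-1 + x)/(9 + x) (f(x) = (x - 1)/(x + 9) = (-1 + x)/(9 + x))
l(D, X) = -4 + 2*D (l(D, X) = 2*D - 4 = -4 + 2*D)
l(-8, K(2, 8))*f(14) = (-4 + 2*(-8))*((-1 + 14)/(9 + 14)) = (-4 - 16)*(13/23) = -20*13/23 = -260/23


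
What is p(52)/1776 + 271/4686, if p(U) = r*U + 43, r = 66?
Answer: 931397/462352 ≈ 2.0145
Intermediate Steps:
p(U) = 43 + 66*U (p(U) = 66*U + 43 = 43 + 66*U)
p(52)/1776 + 271/4686 = (43 + 66*52)/1776 + 271/4686 = (43 + 3432)*(1/1776) + 271*(1/4686) = 3475*(1/1776) + 271/4686 = 3475/1776 + 271/4686 = 931397/462352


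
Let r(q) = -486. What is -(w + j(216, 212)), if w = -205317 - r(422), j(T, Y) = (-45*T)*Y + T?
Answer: 2265255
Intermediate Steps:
j(T, Y) = T - 45*T*Y (j(T, Y) = -45*T*Y + T = T - 45*T*Y)
w = -204831 (w = -205317 - 1*(-486) = -205317 + 486 = -204831)
-(w + j(216, 212)) = -(-204831 + 216*(1 - 45*212)) = -(-204831 + 216*(1 - 9540)) = -(-204831 + 216*(-9539)) = -(-204831 - 2060424) = -1*(-2265255) = 2265255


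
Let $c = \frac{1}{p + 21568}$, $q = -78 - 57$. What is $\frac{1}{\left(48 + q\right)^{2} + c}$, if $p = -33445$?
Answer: $\frac{11877}{89897012} \approx 0.00013212$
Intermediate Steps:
$q = -135$
$c = - \frac{1}{11877}$ ($c = \frac{1}{-33445 + 21568} = \frac{1}{-11877} = - \frac{1}{11877} \approx -8.4196 \cdot 10^{-5}$)
$\frac{1}{\left(48 + q\right)^{2} + c} = \frac{1}{\left(48 - 135\right)^{2} - \frac{1}{11877}} = \frac{1}{\left(-87\right)^{2} - \frac{1}{11877}} = \frac{1}{7569 - \frac{1}{11877}} = \frac{1}{\frac{89897012}{11877}} = \frac{11877}{89897012}$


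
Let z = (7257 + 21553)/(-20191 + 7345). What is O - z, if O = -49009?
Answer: -314770402/6423 ≈ -49007.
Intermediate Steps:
z = -14405/6423 (z = 28810/(-12846) = 28810*(-1/12846) = -14405/6423 ≈ -2.2427)
O - z = -49009 - 1*(-14405/6423) = -49009 + 14405/6423 = -314770402/6423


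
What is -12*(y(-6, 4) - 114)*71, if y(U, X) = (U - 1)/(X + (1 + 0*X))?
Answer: 491604/5 ≈ 98321.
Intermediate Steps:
y(U, X) = (-1 + U)/(1 + X) (y(U, X) = (-1 + U)/(X + (1 + 0)) = (-1 + U)/(X + 1) = (-1 + U)/(1 + X))
-12*(y(-6, 4) - 114)*71 = -12*((-1 - 6)/(1 + 4) - 114)*71 = -12*(-7/5 - 114)*71 = -(-6924)*71/5 = -12*(-40967/5) = 491604/5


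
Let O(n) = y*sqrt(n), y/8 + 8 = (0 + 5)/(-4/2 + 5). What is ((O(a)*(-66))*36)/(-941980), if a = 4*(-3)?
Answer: -60192*I*sqrt(3)/235495 ≈ -0.44271*I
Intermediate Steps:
y = -152/3 (y = -64 + 8*((0 + 5)/(-4/2 + 5)) = -64 + 8*(5/(-4*1/2 + 5)) = -64 + 8*(5/(-2 + 5)) = -64 + 8*(5/3) = -64 + 40/3 = -152/3 ≈ -50.667)
a = -12
O(n) = -152*sqrt(n)/3
((O(a)*(-66))*36)/(-941980) = ((-304*I*sqrt(3)/3*(-66))*36)/(-941980) = ((-304*I*sqrt(3)/3*(-66))*36)*(-1/941980) = ((6688*I*sqrt(3))*36)*(-1/941980) = (240768*I*sqrt(3))*(-1/941980) = -60192*I*sqrt(3)/235495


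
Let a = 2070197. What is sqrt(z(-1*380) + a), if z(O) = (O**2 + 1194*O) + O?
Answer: sqrt(1760497) ≈ 1326.8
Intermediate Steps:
z(O) = O**2 + 1195*O
sqrt(z(-1*380) + a) = sqrt((-1*380)*(1195 - 1*380) + 2070197) = sqrt(-380*(1195 - 380) + 2070197) = sqrt(-380*815 + 2070197) = sqrt(-309700 + 2070197) = sqrt(1760497)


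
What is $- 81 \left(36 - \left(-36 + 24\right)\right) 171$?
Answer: $-664848$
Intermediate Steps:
$- 81 \left(36 - \left(-36 + 24\right)\right) 171 = - 81 \left(36 - -12\right) 171 = - 81 \left(36 + 12\right) 171 = \left(-81\right) 48 \cdot 171 = \left(-3888\right) 171 = -664848$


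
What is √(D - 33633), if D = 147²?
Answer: 6*I*√334 ≈ 109.65*I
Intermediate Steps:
D = 21609
√(D - 33633) = √(21609 - 33633) = √(-12024) = 6*I*√334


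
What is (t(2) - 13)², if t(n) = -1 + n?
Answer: 144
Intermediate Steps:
(t(2) - 13)² = ((-1 + 2) - 13)² = (1 - 13)² = (-12)² = 144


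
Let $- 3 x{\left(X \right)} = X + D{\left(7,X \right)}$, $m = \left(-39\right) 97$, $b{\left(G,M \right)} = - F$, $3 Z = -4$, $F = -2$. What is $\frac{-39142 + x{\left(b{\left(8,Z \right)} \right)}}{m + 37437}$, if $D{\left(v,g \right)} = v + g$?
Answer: $- \frac{117437}{100962} \approx -1.1632$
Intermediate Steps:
$Z = - \frac{4}{3}$ ($Z = \frac{1}{3} \left(-4\right) = - \frac{4}{3} \approx -1.3333$)
$D{\left(v,g \right)} = g + v$
$b{\left(G,M \right)} = 2$ ($b{\left(G,M \right)} = \left(-1\right) \left(-2\right) = 2$)
$m = -3783$
$x{\left(X \right)} = - \frac{7}{3} - \frac{2 X}{3}$ ($x{\left(X \right)} = - \frac{X + \left(X + 7\right)}{3} = - \frac{X + \left(7 + X\right)}{3} = - \frac{7 + 2 X}{3} = - \frac{7}{3} - \frac{2 X}{3}$)
$\frac{-39142 + x{\left(b{\left(8,Z \right)} \right)}}{m + 37437} = \frac{-39142 - \frac{11}{3}}{-3783 + 37437} = \frac{-39142 - \frac{11}{3}}{33654} = \left(-39142 - \frac{11}{3}\right) \frac{1}{33654} = \left(- \frac{117437}{3}\right) \frac{1}{33654} = - \frac{117437}{100962}$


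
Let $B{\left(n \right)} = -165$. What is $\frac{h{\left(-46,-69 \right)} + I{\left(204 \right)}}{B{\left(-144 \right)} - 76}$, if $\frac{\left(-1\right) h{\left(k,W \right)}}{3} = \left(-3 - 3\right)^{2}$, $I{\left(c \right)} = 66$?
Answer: $\frac{42}{241} \approx 0.17427$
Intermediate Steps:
$h{\left(k,W \right)} = -108$ ($h{\left(k,W \right)} = - 3 \left(-3 - 3\right)^{2} = - 3 \left(-6\right)^{2} = \left(-3\right) 36 = -108$)
$\frac{h{\left(-46,-69 \right)} + I{\left(204 \right)}}{B{\left(-144 \right)} - 76} = \frac{-108 + 66}{-165 - 76} = - \frac{42}{-241} = \left(-42\right) \left(- \frac{1}{241}\right) = \frac{42}{241}$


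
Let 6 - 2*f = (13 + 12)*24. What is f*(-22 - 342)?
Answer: 108108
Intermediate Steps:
f = -297 (f = 3 - (13 + 12)*24/2 = 3 - 25*24/2 = 3 - ½*600 = 3 - 300 = -297)
f*(-22 - 342) = -297*(-22 - 342) = -297*(-364) = 108108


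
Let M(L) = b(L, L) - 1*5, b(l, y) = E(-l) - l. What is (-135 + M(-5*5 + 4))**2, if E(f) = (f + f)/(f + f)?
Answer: 13924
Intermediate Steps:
E(f) = 1 (E(f) = (2*f)/((2*f)) = (2*f)*(1/(2*f)) = 1)
b(l, y) = 1 - l
M(L) = -4 - L (M(L) = (1 - L) - 1*5 = (1 - L) - 5 = -4 - L)
(-135 + M(-5*5 + 4))**2 = (-135 + (-4 - (-5*5 + 4)))**2 = (-135 + (-4 - (-25 + 4)))**2 = (-135 + (-4 - 1*(-21)))**2 = (-135 + (-4 + 21))**2 = (-135 + 17)**2 = (-118)**2 = 13924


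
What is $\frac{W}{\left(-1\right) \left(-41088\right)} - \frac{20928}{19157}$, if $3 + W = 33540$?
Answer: $- \frac{72473785}{262374272} \approx -0.27622$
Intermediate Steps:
$W = 33537$ ($W = -3 + 33540 = 33537$)
$\frac{W}{\left(-1\right) \left(-41088\right)} - \frac{20928}{19157} = \frac{33537}{\left(-1\right) \left(-41088\right)} - \frac{20928}{19157} = \frac{33537}{41088} - \frac{20928}{19157} = 33537 \cdot \frac{1}{41088} - \frac{20928}{19157} = \frac{11179}{13696} - \frac{20928}{19157} = - \frac{72473785}{262374272}$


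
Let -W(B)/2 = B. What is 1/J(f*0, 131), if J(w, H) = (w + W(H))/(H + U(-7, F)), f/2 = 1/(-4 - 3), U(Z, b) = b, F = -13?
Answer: -59/131 ≈ -0.45038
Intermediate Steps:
W(B) = -2*B
f = -2/7 (f = 2/(-4 - 3) = 2/(-7) = 2*(-⅐) = -2/7 ≈ -0.28571)
J(w, H) = (w - 2*H)/(-13 + H) (J(w, H) = (w - 2*H)/(H - 13) = (w - 2*H)/(-13 + H))
1/J(f*0, 131) = 1/((-2/7*0 - 2*131)/(-13 + 131)) = 1/((0 - 262)/118) = 1/((1/118)*(-262)) = 1/(-131/59) = -59/131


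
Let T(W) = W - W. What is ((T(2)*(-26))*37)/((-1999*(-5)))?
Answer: 0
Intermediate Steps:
T(W) = 0
((T(2)*(-26))*37)/((-1999*(-5))) = ((0*(-26))*37)/((-1999*(-5))) = (0*37)/9995 = 0*(1/9995) = 0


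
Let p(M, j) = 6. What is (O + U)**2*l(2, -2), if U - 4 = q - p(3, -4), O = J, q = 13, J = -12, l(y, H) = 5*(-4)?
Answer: -20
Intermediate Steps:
l(y, H) = -20
O = -12
U = 11 (U = 4 + (13 - 1*6) = 4 + (13 - 6) = 4 + 7 = 11)
(O + U)**2*l(2, -2) = (-12 + 11)**2*(-20) = (-1)**2*(-20) = 1*(-20) = -20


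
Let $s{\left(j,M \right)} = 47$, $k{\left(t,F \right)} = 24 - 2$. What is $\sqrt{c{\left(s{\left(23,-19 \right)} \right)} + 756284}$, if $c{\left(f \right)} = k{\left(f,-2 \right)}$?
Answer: $3 \sqrt{84034} \approx 869.66$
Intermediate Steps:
$k{\left(t,F \right)} = 22$ ($k{\left(t,F \right)} = 24 - 2 = 22$)
$c{\left(f \right)} = 22$
$\sqrt{c{\left(s{\left(23,-19 \right)} \right)} + 756284} = \sqrt{22 + 756284} = \sqrt{756306} = 3 \sqrt{84034}$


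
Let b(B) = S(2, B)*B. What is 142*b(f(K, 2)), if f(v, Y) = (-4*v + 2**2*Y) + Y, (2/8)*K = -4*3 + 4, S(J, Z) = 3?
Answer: 58788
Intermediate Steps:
K = -32 (K = 4*(-4*3 + 4) = 4*(-12 + 4) = 4*(-8) = -32)
f(v, Y) = -4*v + 5*Y (f(v, Y) = (-4*v + 4*Y) + Y = -4*v + 5*Y)
b(B) = 3*B
142*b(f(K, 2)) = 142*(3*(-4*(-32) + 5*2)) = 142*(3*(128 + 10)) = 142*(3*138) = 142*414 = 58788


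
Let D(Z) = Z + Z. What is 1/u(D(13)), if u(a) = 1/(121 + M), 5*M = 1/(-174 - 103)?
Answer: 167584/1385 ≈ 121.00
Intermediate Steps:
M = -1/1385 (M = 1/(5*(-174 - 103)) = (1/5)/(-277) = (1/5)*(-1/277) = -1/1385 ≈ -0.00072202)
D(Z) = 2*Z
u(a) = 1385/167584 (u(a) = 1/(121 - 1/1385) = 1/(167584/1385) = 1385/167584)
1/u(D(13)) = 1/(1385/167584) = 167584/1385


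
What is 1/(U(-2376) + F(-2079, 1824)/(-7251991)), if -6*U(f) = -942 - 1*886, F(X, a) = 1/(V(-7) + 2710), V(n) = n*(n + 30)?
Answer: 55455975177/16895587103923 ≈ 0.0032823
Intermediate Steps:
V(n) = n*(30 + n)
F(X, a) = 1/2549 (F(X, a) = 1/(-7*(30 - 7) + 2710) = 1/(-7*23 + 2710) = 1/(-161 + 2710) = 1/2549)
U(f) = 914/3 (U(f) = -(-942 - 1*886)/6 = -(-942 - 886)/6 = -1/6*(-1828) = 914/3)
1/(U(-2376) + F(-2079, 1824)/(-7251991)) = 1/(914/3 + (1/2549)/(-7251991)) = 1/(914/3 + (1/2549)*(-1/7251991)) = 1/(914/3 - 1/18485325059) = 1/(16895587103923/55455975177) = 55455975177/16895587103923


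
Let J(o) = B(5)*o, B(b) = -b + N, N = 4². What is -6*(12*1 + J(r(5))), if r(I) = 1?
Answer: -138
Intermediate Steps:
N = 16
B(b) = 16 - b (B(b) = -b + 16 = 16 - b)
J(o) = 11*o (J(o) = (16 - 1*5)*o = (16 - 5)*o = 11*o)
-6*(12*1 + J(r(5))) = -6*(12*1 + 11*1) = -6*(12 + 11) = -6*23 = -138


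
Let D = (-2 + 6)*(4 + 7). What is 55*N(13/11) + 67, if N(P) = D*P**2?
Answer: 3447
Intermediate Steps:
D = 44 (D = 4*11 = 44)
N(P) = 44*P**2
55*N(13/11) + 67 = 55*(44*(13/11)**2) + 67 = 55*(44*(169/121)) + 67 = 55*(676/11) + 67 = 3380 + 67 = 3447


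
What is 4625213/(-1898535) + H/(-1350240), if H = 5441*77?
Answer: -469370141941/170898526560 ≈ -2.7465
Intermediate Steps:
H = 418957
4625213/(-1898535) + H/(-1350240) = 4625213/(-1898535) + 418957/(-1350240) = 4625213*(-1/1898535) + 418957*(-1/1350240) = -4625213/1898535 - 418957/1350240 = -469370141941/170898526560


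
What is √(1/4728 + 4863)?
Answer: √27176857230/2364 ≈ 69.735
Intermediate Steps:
√(1/4728 + 4863) = √(22992265/4728) = √27176857230/2364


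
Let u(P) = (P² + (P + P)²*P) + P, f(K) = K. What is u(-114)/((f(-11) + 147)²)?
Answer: -2956647/9248 ≈ -319.71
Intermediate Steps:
u(P) = P + P² + 4*P³ (u(P) = (P² + (2*P)²*P) + P = (P² + (4*P²)*P) + P = (P² + 4*P³) + P = P + P² + 4*P³)
u(-114)/((f(-11) + 147)²) = (-114*(1 - 114 + 4*(-114)²))/((-11 + 147)²) = (-114*(1 - 114 + 4*12996))/(136²) = -114*(1 - 114 + 51984)/18496 = -114*51871*(1/18496) = -5913294*1/18496 = -2956647/9248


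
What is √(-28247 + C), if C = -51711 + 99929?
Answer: 3*√2219 ≈ 141.32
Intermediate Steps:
C = 48218
√(-28247 + C) = √(-28247 + 48218) = √19971 = 3*√2219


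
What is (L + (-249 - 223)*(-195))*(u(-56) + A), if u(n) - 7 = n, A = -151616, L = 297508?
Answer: -59080797420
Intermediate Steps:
u(n) = 7 + n
(L + (-249 - 223)*(-195))*(u(-56) + A) = (297508 + (-249 - 223)*(-195))*((7 - 56) - 151616) = (297508 - 472*(-195))*(-49 - 151616) = (297508 + 92040)*(-151665) = 389548*(-151665) = -59080797420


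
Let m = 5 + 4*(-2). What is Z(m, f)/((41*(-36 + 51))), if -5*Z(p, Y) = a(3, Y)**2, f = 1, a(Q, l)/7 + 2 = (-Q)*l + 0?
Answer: -49/123 ≈ -0.39837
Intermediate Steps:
m = -3 (m = 5 - 8 = -3)
a(Q, l) = -14 - 7*Q*l (a(Q, l) = -14 + 7*((-Q)*l + 0) = -14 + 7*(-Q*l + 0) = -14 + 7*(-Q*l) = -14 - 7*Q*l)
Z(p, Y) = -(-14 - 21*Y)**2/5 (Z(p, Y) = -(-14 - 7*3*Y)**2/5 = -(-14 - 21*Y)**2/5)
Z(m, f)/((41*(-36 + 51))) = (-49*(2 + 3*1)**2/5)/((41*(-36 + 51))) = (-49*(2 + 3)**2/5)/((41*15)) = -49/5*5**2/615 = -49/5*25*(1/615) = -245*1/615 = -49/123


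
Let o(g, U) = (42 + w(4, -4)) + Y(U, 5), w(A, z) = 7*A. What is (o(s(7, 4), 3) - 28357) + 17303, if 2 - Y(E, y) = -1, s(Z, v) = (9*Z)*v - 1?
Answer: -10981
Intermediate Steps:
s(Z, v) = -1 + 9*Z*v (s(Z, v) = 9*Z*v - 1 = -1 + 9*Z*v)
Y(E, y) = 3 (Y(E, y) = 2 - 1*(-1) = 2 + 1 = 3)
o(g, U) = 73 (o(g, U) = (42 + 7*4) + 3 = (42 + 28) + 3 = 70 + 3 = 73)
(o(s(7, 4), 3) - 28357) + 17303 = (73 - 28357) + 17303 = -28284 + 17303 = -10981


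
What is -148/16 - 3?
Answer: -49/4 ≈ -12.250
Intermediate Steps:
-148/16 - 3 = -4*37/16 - 3 = -37/4 - 3 = -49/4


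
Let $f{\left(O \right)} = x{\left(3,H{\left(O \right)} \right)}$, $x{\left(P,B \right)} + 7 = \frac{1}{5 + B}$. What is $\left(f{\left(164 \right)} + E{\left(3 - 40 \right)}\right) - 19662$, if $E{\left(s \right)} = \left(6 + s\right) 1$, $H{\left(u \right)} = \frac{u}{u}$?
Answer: $- \frac{118199}{6} \approx -19700.0$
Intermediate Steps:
$H{\left(u \right)} = 1$
$E{\left(s \right)} = 6 + s$
$x{\left(P,B \right)} = -7 + \frac{1}{5 + B}$
$f{\left(O \right)} = - \frac{41}{6}$ ($f{\left(O \right)} = \frac{-34 - 7}{5 + 1} = \frac{-34 - 7}{6} = \frac{1}{6} \left(-41\right) = - \frac{41}{6}$)
$\left(f{\left(164 \right)} + E{\left(3 - 40 \right)}\right) - 19662 = \left(- \frac{41}{6} + \left(6 + \left(3 - 40\right)\right)\right) - 19662 = \left(- \frac{41}{6} + \left(6 - 37\right)\right) - 19662 = \left(- \frac{41}{6} - 31\right) - 19662 = - \frac{227}{6} - 19662 = - \frac{118199}{6}$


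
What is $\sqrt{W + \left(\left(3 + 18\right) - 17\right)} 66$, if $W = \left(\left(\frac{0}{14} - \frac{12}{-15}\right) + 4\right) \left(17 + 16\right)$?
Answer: $\frac{132 \sqrt{1015}}{5} \approx 841.08$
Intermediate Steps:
$W = \frac{792}{5}$ ($W = \left(\left(0 \cdot \frac{1}{14} - - \frac{4}{5}\right) + 4\right) 33 = \left(\left(0 + \frac{4}{5}\right) + 4\right) 33 = \left(\frac{4}{5} + 4\right) 33 = \frac{24}{5} \cdot 33 = \frac{792}{5} \approx 158.4$)
$\sqrt{W + \left(\left(3 + 18\right) - 17\right)} 66 = \sqrt{\frac{792}{5} + \left(\left(3 + 18\right) - 17\right)} 66 = \sqrt{\frac{792}{5} + \left(21 - 17\right)} 66 = \sqrt{\frac{792}{5} + 4} \cdot 66 = \sqrt{\frac{812}{5}} \cdot 66 = \frac{2 \sqrt{1015}}{5} \cdot 66 = \frac{132 \sqrt{1015}}{5}$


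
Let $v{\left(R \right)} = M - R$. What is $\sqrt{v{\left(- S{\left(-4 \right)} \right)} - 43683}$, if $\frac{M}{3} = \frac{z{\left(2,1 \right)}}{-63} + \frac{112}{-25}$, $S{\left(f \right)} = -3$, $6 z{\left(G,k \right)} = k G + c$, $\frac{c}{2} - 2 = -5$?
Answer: $\frac{2 i \sqrt{120446494}}{105} \approx 209.04 i$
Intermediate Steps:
$c = -6$ ($c = 4 + 2 \left(-5\right) = 4 - 10 = -6$)
$z{\left(G,k \right)} = -1 + \frac{G k}{6}$ ($z{\left(G,k \right)} = \frac{k G - 6}{6} = \frac{G k - 6}{6} = \frac{-6 + G k}{6} = -1 + \frac{G k}{6}$)
$M = - \frac{21118}{1575}$ ($M = 3 \left(\frac{-1 + \frac{1}{6} \cdot 2 \cdot 1}{-63} + \frac{112}{-25}\right) = 3 \left(\left(-1 + \frac{1}{3}\right) \left(- \frac{1}{63}\right) + 112 \left(- \frac{1}{25}\right)\right) = 3 \left(\left(- \frac{2}{3}\right) \left(- \frac{1}{63}\right) - \frac{112}{25}\right) = 3 \left(\frac{2}{189} - \frac{112}{25}\right) = 3 \left(- \frac{21118}{4725}\right) = - \frac{21118}{1575} \approx -13.408$)
$v{\left(R \right)} = - \frac{21118}{1575} - R$
$\sqrt{v{\left(- S{\left(-4 \right)} \right)} - 43683} = \sqrt{\left(- \frac{21118}{1575} - \left(-1\right) \left(-3\right)\right) - 43683} = \sqrt{\left(- \frac{21118}{1575} - 3\right) - 43683} = \sqrt{- \frac{25843}{1575} - 43683} = \sqrt{- \frac{68826568}{1575}} = \frac{2 i \sqrt{120446494}}{105}$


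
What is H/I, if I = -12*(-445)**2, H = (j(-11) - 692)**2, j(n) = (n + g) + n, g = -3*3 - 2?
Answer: -21025/95052 ≈ -0.22119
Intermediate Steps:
g = -11 (g = -9 - 2 = -11)
j(n) = -11 + 2*n (j(n) = (n - 11) + n = (-11 + n) + n = -11 + 2*n)
H = 525625 (H = ((-11 + 2*(-11)) - 692)**2 = ((-11 - 22) - 692)**2 = (-33 - 692)**2 = (-725)**2 = 525625)
I = -2376300 (I = -12*198025 = -2376300)
H/I = 525625/(-2376300) = 525625*(-1/2376300) = -21025/95052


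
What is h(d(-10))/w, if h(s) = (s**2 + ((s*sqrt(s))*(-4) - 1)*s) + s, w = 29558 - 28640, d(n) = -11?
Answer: 121/918 - 242*I*sqrt(11)/459 ≈ 0.13181 - 1.7486*I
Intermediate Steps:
w = 918
h(s) = s + s**2 + s*(-1 - 4*s**(3/2)) (h(s) = (s**2 + (s**(3/2)*(-4) - 1)*s) + s = (s**2 + (-4*s**(3/2) - 1)*s) + s = (s**2 + (-1 - 4*s**(3/2))*s) + s = (s**2 + s*(-1 - 4*s**(3/2))) + s = s + s**2 + s*(-1 - 4*s**(3/2)))
h(d(-10))/w = ((-11)**2 - 484*I*sqrt(11))/918 = (121 - 484*I*sqrt(11))*(1/918) = 121/918 - 242*I*sqrt(11)/459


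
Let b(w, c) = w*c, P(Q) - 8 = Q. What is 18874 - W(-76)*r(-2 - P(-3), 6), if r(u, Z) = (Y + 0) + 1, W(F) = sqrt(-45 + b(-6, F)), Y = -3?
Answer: 18874 + 2*sqrt(411) ≈ 18915.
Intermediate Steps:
P(Q) = 8 + Q
b(w, c) = c*w
W(F) = sqrt(-45 - 6*F) (W(F) = sqrt(-45 + F*(-6)) = sqrt(-45 - 6*F))
r(u, Z) = -2 (r(u, Z) = (-3 + 0) + 1 = -3 + 1 = -2)
18874 - W(-76)*r(-2 - P(-3), 6) = 18874 - sqrt(-45 - 6*(-76))*(-2) = 18874 - sqrt(-45 + 456)*(-2) = 18874 - sqrt(411)*(-2) = 18874 - (-2)*sqrt(411) = 18874 + 2*sqrt(411)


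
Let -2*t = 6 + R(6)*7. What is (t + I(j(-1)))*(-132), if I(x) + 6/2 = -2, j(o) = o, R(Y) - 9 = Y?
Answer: 7986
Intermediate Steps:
R(Y) = 9 + Y
t = -111/2 (t = -(6 + (9 + 6)*7)/2 = -(6 + 15*7)/2 = -(6 + 105)/2 = -1/2*111 = -111/2 ≈ -55.500)
I(x) = -5 (I(x) = -3 - 2 = -5)
(t + I(j(-1)))*(-132) = (-111/2 - 5)*(-132) = -121/2*(-132) = 7986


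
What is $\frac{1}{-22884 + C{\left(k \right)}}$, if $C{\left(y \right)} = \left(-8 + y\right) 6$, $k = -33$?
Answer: $- \frac{1}{23130} \approx -4.3234 \cdot 10^{-5}$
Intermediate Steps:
$C{\left(y \right)} = -48 + 6 y$
$\frac{1}{-22884 + C{\left(k \right)}} = \frac{1}{-22884 + \left(-48 + 6 \left(-33\right)\right)} = \frac{1}{-22884 - 246} = \frac{1}{-23130} = - \frac{1}{23130}$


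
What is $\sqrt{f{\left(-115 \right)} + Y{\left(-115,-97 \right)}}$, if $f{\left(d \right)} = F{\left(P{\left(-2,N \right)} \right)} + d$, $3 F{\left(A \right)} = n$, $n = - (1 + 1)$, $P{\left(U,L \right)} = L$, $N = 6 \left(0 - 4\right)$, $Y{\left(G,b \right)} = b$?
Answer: $\frac{i \sqrt{1914}}{3} \approx 14.583 i$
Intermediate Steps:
$N = -24$ ($N = 6 \left(-4\right) = -24$)
$n = -2$ ($n = \left(-1\right) 2 = -2$)
$F{\left(A \right)} = - \frac{2}{3}$ ($F{\left(A \right)} = \frac{1}{3} \left(-2\right) = - \frac{2}{3}$)
$f{\left(d \right)} = - \frac{2}{3} + d$
$\sqrt{f{\left(-115 \right)} + Y{\left(-115,-97 \right)}} = \sqrt{\left(- \frac{2}{3} - 115\right) - 97} = \sqrt{- \frac{347}{3} - 97} = \sqrt{- \frac{638}{3}} = \frac{i \sqrt{1914}}{3}$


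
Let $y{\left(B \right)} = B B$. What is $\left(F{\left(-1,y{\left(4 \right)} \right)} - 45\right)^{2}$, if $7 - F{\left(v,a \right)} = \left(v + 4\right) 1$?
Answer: $1681$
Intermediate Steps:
$y{\left(B \right)} = B^{2}$
$F{\left(v,a \right)} = 3 - v$ ($F{\left(v,a \right)} = 7 - \left(v + 4\right) 1 = 7 - \left(4 + v\right) 1 = 7 - \left(4 + v\right) = 3 - v$)
$\left(F{\left(-1,y{\left(4 \right)} \right)} - 45\right)^{2} = \left(\left(3 - -1\right) - 45\right)^{2} = \left(\left(3 + 1\right) - 45\right)^{2} = \left(4 - 45\right)^{2} = \left(-41\right)^{2} = 1681$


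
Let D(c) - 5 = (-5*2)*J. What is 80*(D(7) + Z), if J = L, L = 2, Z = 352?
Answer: 26960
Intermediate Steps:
J = 2
D(c) = -15 (D(c) = 5 - 5*2*2 = 5 - 10*2 = 5 - 20 = -15)
80*(D(7) + Z) = 80*(-15 + 352) = 80*337 = 26960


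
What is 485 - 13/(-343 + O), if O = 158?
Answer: 89738/185 ≈ 485.07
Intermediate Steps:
485 - 13/(-343 + O) = 485 - 13/(-343 + 158) = 485 - 13/(-185) = 485 - 13*(-1/185) = 485 + 13/185 = 89738/185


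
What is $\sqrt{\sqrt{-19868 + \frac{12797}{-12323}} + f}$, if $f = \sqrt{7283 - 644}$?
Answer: $\frac{\sqrt{151856329 \sqrt{6639} + 36969 i \sqrt{335248804667}}}{12323} \approx 11.052 + 6.377 i$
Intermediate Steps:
$f = \sqrt{6639}$ ($f = \sqrt{7283 - 644} = \sqrt{6639} \approx 81.48$)
$\sqrt{\sqrt{-19868 + \frac{12797}{-12323}} + f} = \sqrt{\sqrt{-19868 + \frac{12797}{-12323}} + \sqrt{6639}} = \sqrt{\sqrt{-19868 + 12797 \left(- \frac{1}{12323}\right)} + \sqrt{6639}} = \sqrt{\sqrt{-19868 - \frac{12797}{12323}} + \sqrt{6639}} = \sqrt{\sqrt{- \frac{244846161}{12323}} + \sqrt{6639}} = \sqrt{\frac{3 i \sqrt{335248804667}}{12323} + \sqrt{6639}} = \sqrt{\sqrt{6639} + \frac{3 i \sqrt{335248804667}}{12323}}$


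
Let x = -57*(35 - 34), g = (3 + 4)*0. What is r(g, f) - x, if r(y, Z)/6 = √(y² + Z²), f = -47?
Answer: 339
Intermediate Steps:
g = 0 (g = 7*0 = 0)
r(y, Z) = 6*√(Z² + y²) (r(y, Z) = 6*√(y² + Z²) = 6*√(Z² + y²))
x = -57 (x = -57*1 = -57)
r(g, f) - x = 6*√((-47)² + 0²) - 1*(-57) = 6*√(2209 + 0) + 57 = 6*√2209 + 57 = 6*47 + 57 = 282 + 57 = 339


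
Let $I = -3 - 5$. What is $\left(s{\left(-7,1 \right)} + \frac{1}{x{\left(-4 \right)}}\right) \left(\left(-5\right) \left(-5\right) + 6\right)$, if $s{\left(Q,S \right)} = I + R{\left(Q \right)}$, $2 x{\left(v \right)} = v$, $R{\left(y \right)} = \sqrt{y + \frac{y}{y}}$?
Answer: $- \frac{527}{2} + 31 i \sqrt{6} \approx -263.5 + 75.934 i$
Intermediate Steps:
$R{\left(y \right)} = \sqrt{1 + y}$ ($R{\left(y \right)} = \sqrt{y + 1} = \sqrt{1 + y}$)
$I = -8$ ($I = -3 - 5 = -8$)
$x{\left(v \right)} = \frac{v}{2}$
$s{\left(Q,S \right)} = -8 + \sqrt{1 + Q}$
$\left(s{\left(-7,1 \right)} + \frac{1}{x{\left(-4 \right)}}\right) \left(\left(-5\right) \left(-5\right) + 6\right) = \left(\left(-8 + \sqrt{1 - 7}\right) + \frac{1}{\frac{1}{2} \left(-4\right)}\right) \left(\left(-5\right) \left(-5\right) + 6\right) = \left(\left(-8 + \sqrt{-6}\right) + \frac{1}{-2}\right) \left(25 + 6\right) = \left(\left(-8 + i \sqrt{6}\right) - \frac{1}{2}\right) 31 = \left(- \frac{17}{2} + i \sqrt{6}\right) 31 = - \frac{527}{2} + 31 i \sqrt{6}$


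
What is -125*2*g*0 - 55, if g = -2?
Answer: -55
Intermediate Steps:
-125*2*g*0 - 55 = -125*2*(-2)*0 - 55 = -(-500)*0 - 55 = -125*0 - 55 = 0 - 55 = -55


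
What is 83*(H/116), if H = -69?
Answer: -5727/116 ≈ -49.371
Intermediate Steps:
83*(H/116) = 83*(-69/116) = -5727/116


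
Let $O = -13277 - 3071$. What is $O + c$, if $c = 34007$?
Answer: $17659$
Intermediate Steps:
$O = -16348$ ($O = -13277 - 3071 = -16348$)
$O + c = -16348 + 34007 = 17659$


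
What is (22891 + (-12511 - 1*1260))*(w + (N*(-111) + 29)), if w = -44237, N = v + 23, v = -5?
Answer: -421398720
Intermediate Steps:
N = 18 (N = -5 + 23 = 18)
(22891 + (-12511 - 1*1260))*(w + (N*(-111) + 29)) = (22891 + (-12511 - 1*1260))*(-44237 + (18*(-111) + 29)) = (22891 + (-12511 - 1260))*(-44237 + (-1998 + 29)) = (22891 - 13771)*(-44237 - 1969) = 9120*(-46206) = -421398720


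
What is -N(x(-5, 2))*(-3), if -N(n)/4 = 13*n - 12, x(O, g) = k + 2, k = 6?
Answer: -1104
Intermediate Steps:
x(O, g) = 8 (x(O, g) = 6 + 2 = 8)
N(n) = 48 - 52*n (N(n) = -4*(13*n - 12) = -4*(-12 + 13*n) = 48 - 52*n)
-N(x(-5, 2))*(-3) = -(48 - 52*8)*(-3) = -(48 - 416)*(-3) = -(-368)*(-3) = -1*1104 = -1104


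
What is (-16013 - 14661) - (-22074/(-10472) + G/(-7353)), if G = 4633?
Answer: -1181015344265/38500308 ≈ -30675.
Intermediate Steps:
(-16013 - 14661) - (-22074/(-10472) + G/(-7353)) = (-16013 - 14661) - (-22074/(-10472) + 4633/(-7353)) = -30674 - (-22074*(-1/10472) + 4633*(-1/7353)) = -30674 - (11037/5236 - 4633/7353) = -30674 - 1*56896673/38500308 = -30674 - 56896673/38500308 = -1181015344265/38500308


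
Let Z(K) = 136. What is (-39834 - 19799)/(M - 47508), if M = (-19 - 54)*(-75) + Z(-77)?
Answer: 59633/41897 ≈ 1.4233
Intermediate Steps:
M = 5611 (M = (-19 - 54)*(-75) + 136 = -73*(-75) + 136 = 5475 + 136 = 5611)
(-39834 - 19799)/(M - 47508) = (-39834 - 19799)/(5611 - 47508) = -59633/(-41897) = -59633*(-1/41897) = 59633/41897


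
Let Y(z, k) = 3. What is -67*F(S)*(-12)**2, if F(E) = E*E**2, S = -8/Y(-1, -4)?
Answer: 548864/3 ≈ 1.8295e+5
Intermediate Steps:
S = -8/3 ≈ -2.6667
F(E) = E**3
-67*F(S)*(-12)**2 = -67*(-8/3)**3*(-12)**2 = -67*(-512/27)*144 = (34304/27)*144 = 548864/3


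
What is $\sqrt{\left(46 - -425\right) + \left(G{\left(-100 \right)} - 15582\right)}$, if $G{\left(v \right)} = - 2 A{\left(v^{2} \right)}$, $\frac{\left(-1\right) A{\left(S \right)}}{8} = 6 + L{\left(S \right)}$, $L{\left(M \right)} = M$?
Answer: $\sqrt{144985} \approx 380.77$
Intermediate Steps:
$A{\left(S \right)} = -48 - 8 S$ ($A{\left(S \right)} = - 8 \left(6 + S\right) = -48 - 8 S$)
$G{\left(v \right)} = 96 + 16 v^{2}$ ($G{\left(v \right)} = - 2 \left(-48 - 8 v^{2}\right) = 96 + 16 v^{2}$)
$\sqrt{\left(46 - -425\right) + \left(G{\left(-100 \right)} - 15582\right)} = \sqrt{\left(46 - -425\right) + \left(\left(96 + 16 \left(-100\right)^{2}\right) - 15582\right)} = \sqrt{\left(46 + 425\right) + \left(\left(96 + 16 \cdot 10000\right) - 15582\right)} = \sqrt{471 + \left(\left(96 + 160000\right) - 15582\right)} = \sqrt{471 + \left(160096 - 15582\right)} = \sqrt{471 + 144514} = \sqrt{144985}$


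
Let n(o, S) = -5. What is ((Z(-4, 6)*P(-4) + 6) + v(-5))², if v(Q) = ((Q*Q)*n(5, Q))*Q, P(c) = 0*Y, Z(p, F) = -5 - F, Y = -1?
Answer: 398161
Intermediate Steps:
P(c) = 0 (P(c) = 0*(-1) = 0)
v(Q) = -5*Q³ (v(Q) = ((Q*Q)*(-5))*Q = (Q²*(-5))*Q = (-5*Q²)*Q = -5*Q³)
((Z(-4, 6)*P(-4) + 6) + v(-5))² = (((-5 - 1*6)*0 + 6) - 5*(-5)³)² = (((-5 - 6)*0 + 6) - 5*(-125))² = ((-11*0 + 6) + 625)² = ((0 + 6) + 625)² = (6 + 625)² = 631² = 398161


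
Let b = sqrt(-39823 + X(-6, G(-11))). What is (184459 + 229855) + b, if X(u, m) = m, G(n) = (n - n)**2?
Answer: 414314 + I*sqrt(39823) ≈ 4.1431e+5 + 199.56*I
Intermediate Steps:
G(n) = 0 (G(n) = 0**2 = 0)
b = I*sqrt(39823) (b = sqrt(-39823 + 0) = sqrt(-39823) = I*sqrt(39823) ≈ 199.56*I)
(184459 + 229855) + b = (184459 + 229855) + I*sqrt(39823) = 414314 + I*sqrt(39823)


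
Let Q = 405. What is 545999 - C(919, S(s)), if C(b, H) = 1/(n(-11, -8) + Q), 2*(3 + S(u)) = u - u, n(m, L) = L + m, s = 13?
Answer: 210755613/386 ≈ 5.4600e+5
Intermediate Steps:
S(u) = -3 (S(u) = -3 + (u - u)/2 = -3 + (½)*0 = -3 + 0 = -3)
C(b, H) = 1/386 (C(b, H) = 1/((-8 - 11) + 405) = 1/(-19 + 405) = 1/386)
545999 - C(919, S(s)) = 545999 - 1*1/386 = 545999 - 1/386 = 210755613/386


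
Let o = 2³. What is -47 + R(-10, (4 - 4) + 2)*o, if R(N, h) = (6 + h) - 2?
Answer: 1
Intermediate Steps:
R(N, h) = 4 + h
o = 8
-47 + R(-10, (4 - 4) + 2)*o = -47 + (4 + ((4 - 4) + 2))*8 = -47 + (4 + (0 + 2))*8 = -47 + (4 + 2)*8 = -47 + 6*8 = -47 + 48 = 1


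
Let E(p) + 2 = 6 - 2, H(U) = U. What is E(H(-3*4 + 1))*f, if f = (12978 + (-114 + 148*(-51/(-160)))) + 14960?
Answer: 1114847/20 ≈ 55742.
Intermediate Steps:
E(p) = 2 (E(p) = -2 + (6 - 2) = -2 + 4 = 2)
f = 1114847/40 (f = (12978 + (-114 + 148*(-51*(-1/160)))) + 14960 = (12978 + (-114 + 148*(51/160))) + 14960 = (12978 + (-114 + 1887/40)) + 14960 = (12978 - 2673/40) + 14960 = 516447/40 + 14960 = 1114847/40 ≈ 27871.)
E(H(-3*4 + 1))*f = 2*(1114847/40) = 1114847/20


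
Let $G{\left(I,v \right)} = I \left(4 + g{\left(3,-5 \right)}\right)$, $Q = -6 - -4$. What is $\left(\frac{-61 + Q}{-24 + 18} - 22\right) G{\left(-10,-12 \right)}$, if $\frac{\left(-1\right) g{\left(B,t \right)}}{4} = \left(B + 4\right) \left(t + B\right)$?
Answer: $6900$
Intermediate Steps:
$g{\left(B,t \right)} = - 4 \left(4 + B\right) \left(B + t\right)$ ($g{\left(B,t \right)} = - 4 \left(B + 4\right) \left(t + B\right) = - 4 \left(4 + B\right) \left(B + t\right)$)
$Q = -2$ ($Q = -6 + 4 = -2$)
$G{\left(I,v \right)} = 60 I$ ($G{\left(I,v \right)} = I \left(4 - \left(-32 - 60 + 36\right)\right) = I \left(4 + \left(-48 + 80 - 36 + 60\right)\right) = I \left(4 + 56\right) = I 60 = 60 I$)
$\left(\frac{-61 + Q}{-24 + 18} - 22\right) G{\left(-10,-12 \right)} = \left(\frac{-61 - 2}{-24 + 18} - 22\right) 60 \left(-10\right) = \left(- \frac{63}{-6} - 22\right) \left(-600\right) = \left(\left(-63\right) \left(- \frac{1}{6}\right) - 22\right) \left(-600\right) = \left(\frac{21}{2} - 22\right) \left(-600\right) = \left(- \frac{23}{2}\right) \left(-600\right) = 6900$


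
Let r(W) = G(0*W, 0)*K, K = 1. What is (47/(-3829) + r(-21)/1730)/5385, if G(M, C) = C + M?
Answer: -47/20619165 ≈ -2.2794e-6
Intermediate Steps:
r(W) = 0 (r(W) = (0 + 0*W)*1 = (0 + 0)*1 = 0*1 = 0)
(47/(-3829) + r(-21)/1730)/5385 = (47/(-3829) + 0/1730)/5385 = (47*(-1/3829) + 0*(1/1730))*(1/5385) = (-47/3829 + 0)*(1/5385) = -47/3829*1/5385 = -47/20619165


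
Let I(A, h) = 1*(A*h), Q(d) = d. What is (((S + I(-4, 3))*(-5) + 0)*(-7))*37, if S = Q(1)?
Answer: -14245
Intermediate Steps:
S = 1
I(A, h) = A*h
(((S + I(-4, 3))*(-5) + 0)*(-7))*37 = (((1 - 4*3)*(-5) + 0)*(-7))*37 = (((1 - 12)*(-5) + 0)*(-7))*37 = ((-11*(-5) + 0)*(-7))*37 = ((55 + 0)*(-7))*37 = (55*(-7))*37 = -385*37 = -14245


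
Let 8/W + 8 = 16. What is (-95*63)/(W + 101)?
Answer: -1995/34 ≈ -58.676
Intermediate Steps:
W = 1 (W = 8/(-8 + 16) = 8/8 = 8*(1/8) = 1)
(-95*63)/(W + 101) = (-95*63)/(1 + 101) = -5985/102 = -5985*1/102 = -1995/34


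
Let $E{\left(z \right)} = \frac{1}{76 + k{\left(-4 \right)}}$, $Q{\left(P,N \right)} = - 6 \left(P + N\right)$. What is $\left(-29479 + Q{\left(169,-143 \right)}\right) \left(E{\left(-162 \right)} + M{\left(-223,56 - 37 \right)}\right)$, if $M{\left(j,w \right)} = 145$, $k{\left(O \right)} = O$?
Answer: $- \frac{309419035}{72} \approx -4.2975 \cdot 10^{6}$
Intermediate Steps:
$Q{\left(P,N \right)} = - 6 N - 6 P$ ($Q{\left(P,N \right)} = - 6 \left(N + P\right) = - 6 N - 6 P$)
$E{\left(z \right)} = \frac{1}{72}$ ($E{\left(z \right)} = \frac{1}{76 - 4} = \frac{1}{72}$)
$\left(-29479 + Q{\left(169,-143 \right)}\right) \left(E{\left(-162 \right)} + M{\left(-223,56 - 37 \right)}\right) = \left(-29479 - 156\right) \left(\frac{1}{72} + 145\right) = \left(-29479 + \left(858 - 1014\right)\right) \frac{10441}{72} = \left(-29479 - 156\right) \frac{10441}{72} = \left(-29635\right) \frac{10441}{72} = - \frac{309419035}{72}$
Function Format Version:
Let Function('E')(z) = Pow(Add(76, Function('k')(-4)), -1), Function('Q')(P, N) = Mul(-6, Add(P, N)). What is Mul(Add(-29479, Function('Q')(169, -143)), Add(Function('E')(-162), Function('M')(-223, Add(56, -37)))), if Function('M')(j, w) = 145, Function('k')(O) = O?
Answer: Rational(-309419035, 72) ≈ -4.2975e+6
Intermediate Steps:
Function('Q')(P, N) = Add(Mul(-6, N), Mul(-6, P)) (Function('Q')(P, N) = Mul(-6, Add(N, P)) = Add(Mul(-6, N), Mul(-6, P)))
Function('E')(z) = Rational(1, 72) (Function('E')(z) = Pow(Add(76, -4), -1) = Pow(72, -1) = Rational(1, 72))
Mul(Add(-29479, Function('Q')(169, -143)), Add(Function('E')(-162), Function('M')(-223, Add(56, -37)))) = Mul(Add(-29479, Add(Mul(-6, -143), Mul(-6, 169))), Add(Rational(1, 72), 145)) = Mul(Add(-29479, Add(858, -1014)), Rational(10441, 72)) = Mul(Add(-29479, -156), Rational(10441, 72)) = Mul(-29635, Rational(10441, 72)) = Rational(-309419035, 72)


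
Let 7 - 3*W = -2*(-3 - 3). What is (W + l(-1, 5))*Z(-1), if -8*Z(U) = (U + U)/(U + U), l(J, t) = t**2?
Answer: -35/12 ≈ -2.9167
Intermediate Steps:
Z(U) = -1/8 (Z(U) = -(U + U)/(8*(U + U)) = -2*U/(8*(2*U)) = -2*U*1/(2*U)/8 = -1/8*1 = -1/8)
W = -5/3 (W = 7/3 - (-2)*(-3 - 3)/3 = 7/3 - (-2)*(-6)/3 = 7/3 - 1/3*12 = 7/3 - 4 = -5/3 ≈ -1.6667)
(W + l(-1, 5))*Z(-1) = (-5/3 + 5**2)*(-1/8) = (-5/3 + 25)*(-1/8) = (70/3)*(-1/8) = -35/12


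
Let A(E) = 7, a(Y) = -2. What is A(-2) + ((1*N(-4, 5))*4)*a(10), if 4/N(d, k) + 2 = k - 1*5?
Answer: 23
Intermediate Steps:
N(d, k) = 4/(-7 + k) (N(d, k) = 4/(-2 + (k - 1*5)) = 4/(-2 + (k - 5)) = 4/(-2 + (-5 + k)) = 4/(-7 + k))
A(-2) + ((1*N(-4, 5))*4)*a(10) = 7 + ((1*(4/(-7 + 5)))*4)*(-2) = 7 + ((1*(4/(-2)))*4)*(-2) = 7 + ((1*(4*(-½)))*4)*(-2) = 7 + ((1*(-2))*4)*(-2) = 7 - 2*4*(-2) = 7 - 8*(-2) = 7 + 16 = 23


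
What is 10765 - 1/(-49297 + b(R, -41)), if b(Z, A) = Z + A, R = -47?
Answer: 531629526/49385 ≈ 10765.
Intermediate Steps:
b(Z, A) = A + Z
10765 - 1/(-49297 + b(R, -41)) = 10765 - 1/(-49297 + (-41 - 47)) = 10765 - 1/(-49297 - 88) = 10765 - 1/(-49385) = 10765 - 1*(-1/49385) = 10765 + 1/49385 = 531629526/49385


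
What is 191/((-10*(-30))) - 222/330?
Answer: -119/3300 ≈ -0.036061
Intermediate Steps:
191/((-10*(-30))) - 222/330 = 191/300 - 222*1/330 = 191*(1/300) - 37/55 = 191/300 - 37/55 = -119/3300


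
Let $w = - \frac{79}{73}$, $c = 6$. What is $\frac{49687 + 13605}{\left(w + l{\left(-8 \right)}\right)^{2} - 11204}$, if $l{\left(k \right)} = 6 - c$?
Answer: $- \frac{337283068}{59699875} \approx -5.6496$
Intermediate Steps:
$l{\left(k \right)} = 0$ ($l{\left(k \right)} = 6 - 6 = 0$)
$w = - \frac{79}{73}$ ($w = \left(-79\right) \frac{1}{73} = - \frac{79}{73} \approx -1.0822$)
$\frac{49687 + 13605}{\left(w + l{\left(-8 \right)}\right)^{2} - 11204} = \frac{49687 + 13605}{\left(- \frac{79}{73} + 0\right)^{2} - 11204} = \frac{63292}{\left(- \frac{79}{73}\right)^{2} - 11204} = \frac{63292}{\frac{6241}{5329} - 11204} = \frac{63292}{- \frac{59699875}{5329}} = 63292 \left(- \frac{5329}{59699875}\right) = - \frac{337283068}{59699875}$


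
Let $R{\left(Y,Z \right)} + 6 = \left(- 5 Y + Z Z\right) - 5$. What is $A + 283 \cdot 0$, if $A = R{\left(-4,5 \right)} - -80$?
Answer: $114$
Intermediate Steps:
$R{\left(Y,Z \right)} = -11 + Z^{2} - 5 Y$ ($R{\left(Y,Z \right)} = -6 - \left(5 + 5 Y - Z Z\right) = -6 - \left(5 - Z^{2} + 5 Y\right) = -11 + Z^{2} - 5 Y$)
$A = 114$ ($A = \left(-11 + 5^{2} - -20\right) - -80 = \left(-11 + 25 + 20\right) + 80 = 34 + 80 = 114$)
$A + 283 \cdot 0 = 114 + 283 \cdot 0 = 114 + 0 = 114$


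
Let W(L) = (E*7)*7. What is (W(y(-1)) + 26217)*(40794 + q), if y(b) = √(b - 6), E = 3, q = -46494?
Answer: -150274800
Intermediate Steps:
y(b) = √(-6 + b)
W(L) = 147 (W(L) = (3*7)*7 = 21*7 = 147)
(W(y(-1)) + 26217)*(40794 + q) = (147 + 26217)*(40794 - 46494) = 26364*(-5700) = -150274800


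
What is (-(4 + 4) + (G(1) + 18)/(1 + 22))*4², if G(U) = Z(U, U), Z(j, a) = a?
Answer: -2640/23 ≈ -114.78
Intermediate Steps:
G(U) = U
(-(4 + 4) + (G(1) + 18)/(1 + 22))*4² = (-(4 + 4) + (1 + 18)/(1 + 22))*4² = (-1*8 + 19/23)*16 = (-8 + 19*(1/23))*16 = (-8 + 19/23)*16 = -165/23*16 = -2640/23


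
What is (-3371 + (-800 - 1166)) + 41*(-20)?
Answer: -6157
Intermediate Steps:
(-3371 + (-800 - 1166)) + 41*(-20) = (-3371 - 1966) - 820 = -5337 - 820 = -6157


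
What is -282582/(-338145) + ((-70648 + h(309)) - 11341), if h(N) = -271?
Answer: -9271841706/112715 ≈ -82259.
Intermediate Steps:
-282582/(-338145) + ((-70648 + h(309)) - 11341) = -282582/(-338145) + ((-70648 - 271) - 11341) = -282582*(-1/338145) + (-70919 - 11341) = 94194/112715 - 82260 = -9271841706/112715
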